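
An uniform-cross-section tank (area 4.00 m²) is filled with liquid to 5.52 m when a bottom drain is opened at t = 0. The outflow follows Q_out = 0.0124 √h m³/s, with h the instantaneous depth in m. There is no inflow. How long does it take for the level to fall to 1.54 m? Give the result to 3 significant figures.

A dh/dt = −Q_out = −0.0124 √h.
∫ h^(−1/2) dh = −(0.0124/A) ∫ dt, giving 2√h = 2√h₀ − (0.0124/A) t.
t = 2A(√h₀ − √h)/0.0124 = 2·4.00·(√5.52 − √1.54)/0.0124
  = 8.0000 × (2.3495 − 1.2410) / 0.0124 = 715.16 s.

715 s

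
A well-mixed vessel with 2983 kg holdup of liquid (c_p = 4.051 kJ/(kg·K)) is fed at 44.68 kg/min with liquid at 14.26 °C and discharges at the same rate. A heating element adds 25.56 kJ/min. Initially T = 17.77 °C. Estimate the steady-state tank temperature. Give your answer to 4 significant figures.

M c_p dT/dt = ṁ c_p (T_in − T) + Q̇.
At steady state dT/dt = 0 ⇒ T_ss = T_in + Q̇/(ṁ c_p) = 14.26 + 25.56/(44.68·4.051) = 14.4012 °C.

14.40 °C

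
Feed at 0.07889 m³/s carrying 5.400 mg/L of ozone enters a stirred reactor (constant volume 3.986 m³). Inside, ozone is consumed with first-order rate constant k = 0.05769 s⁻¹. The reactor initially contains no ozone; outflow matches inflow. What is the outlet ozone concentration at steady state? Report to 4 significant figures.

V dC/dt = Q(C_in − C) − k V C.
At steady state: 0 = Q C_in − (Q + kV) C_ss, so C_ss = Q C_in/(Q + kV).
C_ss = 0.07889·5.400/(0.07889 + 0.05769·3.986) = 0.426006/0.308842 = 1.37936 mg/L.

1.379 mg/L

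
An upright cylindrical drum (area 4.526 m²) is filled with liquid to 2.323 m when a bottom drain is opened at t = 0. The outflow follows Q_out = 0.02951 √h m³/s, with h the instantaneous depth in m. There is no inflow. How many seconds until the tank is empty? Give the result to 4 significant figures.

A dh/dt = −Q_out = −0.02951 √h.
Separate and integrate: 2(√h − √h₀) = −(0.02951/A) t.
Set h = 0: 2√h₀ = (0.02951/A) t_empty ⇒ t_empty = 2A√h₀/0.02951.
t_empty = 2·4.526·√2.323/0.02951 = 9.05200·1.52414/0.02951 = 467.520 s.

467.5 s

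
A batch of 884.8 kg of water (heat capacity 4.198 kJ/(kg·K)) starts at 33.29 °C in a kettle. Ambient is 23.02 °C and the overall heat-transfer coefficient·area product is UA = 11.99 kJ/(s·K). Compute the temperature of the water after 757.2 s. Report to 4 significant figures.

Heat balance on the well-mixed liquid: M c_p dT/dt = −UA(T − T_amb).
dT/dt = (T_ss − T)/τ with T_ss = T_amb = 23.0200 °C, τ = M c_p/UA = 884.8·4.198/11.99 = 309.791 s.
This is linear first-order; T(t) = T_ss + (T₀ − T_ss) e^(−t/τ).
T(757.2) = 23.0200 + (10.2700)·0.0867929 = 23.9114 °C.

23.91 °C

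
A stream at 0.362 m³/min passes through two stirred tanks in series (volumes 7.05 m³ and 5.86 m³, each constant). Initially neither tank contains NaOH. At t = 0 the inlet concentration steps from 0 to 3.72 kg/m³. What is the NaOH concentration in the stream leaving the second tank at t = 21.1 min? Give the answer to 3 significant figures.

Time constants: τᵢ = Vᵢ/Q for each well-mixed tank.
τ₁ = 7.05/0.362 = 19.475 min; τ₂ = 5.86/0.362 = 16.188 min.
Tank 1: C₁ = C_in(1 − e^(−t/τ₁)). Tank 2 (τ₁ ≠ τ₂): C₂ = C_in[1 − (τ₁ e^(−t/τ₁) − τ₂ e^(−t/τ₂))/(τ₁ − τ₂)].
At t = 21.1: e^(−t/τ₁) = 0.33843, e^(−t/τ₂) = 0.27159.
C₂ = 3.72·[1 − (19.475·0.33843 − 16.188·0.27159)/(3.2873)] = 3.72·0.33243 = 1.2367 kg/m³.

1.24 kg/m³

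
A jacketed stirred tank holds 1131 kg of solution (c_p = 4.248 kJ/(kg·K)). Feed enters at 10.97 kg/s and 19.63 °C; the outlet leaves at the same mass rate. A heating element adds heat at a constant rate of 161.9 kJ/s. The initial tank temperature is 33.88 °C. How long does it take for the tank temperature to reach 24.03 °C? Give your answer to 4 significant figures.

253.0 s

First-law balance (no shaft work): M c_p dT/dt = ṁ c_p (T_in − T) + 161.9.
τ = M/ṁ = 103.099 s; T_ss = T_in + Q̇/(ṁ c_p) = 23.1042 °C.
T(t) = T_ss + (T₀ − T_ss) e^(−t/τ). Set T = 24.03:
e^(−t/τ) = (24.03 − 23.1042)/(33.88 − 23.1042) = 0.0859141
t = −103.099 · ln(0.0859141) = 253.048 s.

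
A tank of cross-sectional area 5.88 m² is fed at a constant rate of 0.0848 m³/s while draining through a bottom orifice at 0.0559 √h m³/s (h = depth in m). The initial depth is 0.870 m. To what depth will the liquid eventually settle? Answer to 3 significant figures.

A dh/dt = Q_in − 0.0559 √h. Steady state requires inflow = outflow:
Q_in = 0.0559 √h_ss ⇒ √h_ss = 0.0848/0.0559 = 1.5170.
h_ss = 1.5170² = 2.3013 m. (Since h₀ = 0.870 m < h_ss, the level will rise toward this value.)

2.30 m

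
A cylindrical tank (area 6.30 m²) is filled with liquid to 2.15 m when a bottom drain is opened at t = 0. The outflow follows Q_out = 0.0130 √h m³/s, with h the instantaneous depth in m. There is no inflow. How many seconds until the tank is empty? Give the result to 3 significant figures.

1420 s

With no inflow, A dh/dt = −0.0130 √h.
Separate and integrate: 2(√h − √h₀) = −(0.0130/A) t.
Tank is empty when √h = 0: t_empty = 2A√h₀/0.0130.
t_empty = 2·6.30·√2.15/0.0130 = 12.600·1.4663/0.0130 = 1421.2 s.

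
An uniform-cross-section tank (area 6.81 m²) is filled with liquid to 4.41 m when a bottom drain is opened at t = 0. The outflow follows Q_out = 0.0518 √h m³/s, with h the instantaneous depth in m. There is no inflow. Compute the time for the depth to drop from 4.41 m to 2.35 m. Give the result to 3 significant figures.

149 s

A dh/dt = −Q_out = −0.0518 √h.
∫ h^(−1/2) dh = −(0.0518/A) ∫ dt, giving 2√h = 2√h₀ − (0.0518/A) t.
t = 2A(√h₀ − √h)/0.0518 = 2·6.81·(√4.41 − √2.35)/0.0518
  = 13.620 × (2.1000 − 1.5330) / 0.0518 = 149.09 s.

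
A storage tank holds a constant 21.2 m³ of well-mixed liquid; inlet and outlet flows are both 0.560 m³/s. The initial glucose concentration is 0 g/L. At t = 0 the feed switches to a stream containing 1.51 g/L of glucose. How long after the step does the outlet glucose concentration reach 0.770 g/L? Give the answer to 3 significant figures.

Species balance: V dC/dt = Q(C_in − C) ⇒ τ = V/Q = 37.857 s.
C(t) = C_in + (C₀ − C_in) e^(−t/τ). Set C = 0.770 and solve for t:
e^(−t/τ) = (C − C_in)/(C₀ − C_in) = (0.770 − 1.51)/(0 − 1.51) = 0.49007
t = −τ ln(…) = 37.857 × 0.71321 = 27.000 s.

27.0 s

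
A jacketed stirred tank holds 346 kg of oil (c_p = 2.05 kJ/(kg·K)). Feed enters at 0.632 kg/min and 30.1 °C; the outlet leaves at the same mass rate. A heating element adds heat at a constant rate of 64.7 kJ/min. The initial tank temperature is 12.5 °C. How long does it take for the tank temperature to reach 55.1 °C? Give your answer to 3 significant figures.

M c_p dT/dt = ṁ c_p (T_in − T) + Q̇.
τ = M/ṁ = 547.47 min; T_ss = T_in + Q̇/(ṁ c_p) = 80.038 °C.
T(t) = T_ss + (T₀ − T_ss) e^(−t/τ). Set T = 55.1:
e^(−t/τ) = (55.1 − 80.038)/(12.5 − 80.038) = 0.36925
t = −547.47 · ln(0.36925) = 545.44 min.

545 min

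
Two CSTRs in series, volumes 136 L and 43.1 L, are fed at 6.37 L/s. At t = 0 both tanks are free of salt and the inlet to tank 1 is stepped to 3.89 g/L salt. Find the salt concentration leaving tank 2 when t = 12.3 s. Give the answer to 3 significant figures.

0.982 g/L

Time constants: τᵢ = Vᵢ/Q for each well-mixed tank.
τ₁ = 136/6.37 = 21.350 s; τ₂ = 43.1/6.37 = 6.7661 s.
Tank 1: C₁ = C_in(1 − e^(−t/τ₁)). Tank 2 (τ₁ ≠ τ₂): C₂ = C_in[1 − (τ₁ e^(−t/τ₁) − τ₂ e^(−t/τ₂))/(τ₁ − τ₂)].
At t = 12.3: e^(−t/τ₁) = 0.56208, e^(−t/τ₂) = 0.16237.
C₂ = 3.89·[1 − (21.350·0.56208 − 6.7661·0.16237)/(14.584)] = 3.89·0.25248 = 0.98214 g/L.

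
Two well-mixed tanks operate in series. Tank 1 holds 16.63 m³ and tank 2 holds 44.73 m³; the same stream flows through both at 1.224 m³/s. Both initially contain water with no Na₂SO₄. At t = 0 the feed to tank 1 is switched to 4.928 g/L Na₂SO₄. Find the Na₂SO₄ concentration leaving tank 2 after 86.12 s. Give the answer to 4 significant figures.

Time constants: τᵢ = Vᵢ/Q for each well-mixed tank.
τ₁ = 16.63/1.224 = 13.5866 s; τ₂ = 44.73/1.224 = 36.5441 s.
Tank 1: C₁ = C_in(1 − e^(−t/τ₁)). Tank 2 (τ₁ ≠ τ₂): C₂ = C_in[1 − (τ₁ e^(−t/τ₁) − τ₂ e^(−t/τ₂))/(τ₁ − τ₂)].
At t = 86.12: e^(−t/τ₁) = 0.00176678, e^(−t/τ₂) = 0.0947415.
C₂ = 4.928·[1 − (13.5866·0.00176678 − 36.5441·0.0947415)/(-22.9575)] = 4.928·0.850235 = 4.18996 g/L.

4.190 g/L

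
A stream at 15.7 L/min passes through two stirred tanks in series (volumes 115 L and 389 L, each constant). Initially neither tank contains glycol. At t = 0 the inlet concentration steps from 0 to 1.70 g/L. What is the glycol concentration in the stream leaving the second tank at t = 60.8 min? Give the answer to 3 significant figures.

Species balance on tank i: dCᵢ/dt = (Cᵢ₋₁ − Cᵢ)/τᵢ with τᵢ = Vᵢ/Q.
τ₁ = 115/15.7 = 7.3248 min; τ₂ = 389/15.7 = 24.777 min.
Tank 1: C₁ = C_in(1 − e^(−t/τ₁)). Tank 2 (τ₁ ≠ τ₂): C₂ = C_in[1 − (τ₁ e^(−t/τ₁) − τ₂ e^(−t/τ₂))/(τ₁ − τ₂)].
At t = 60.8: e^(−t/τ₁) = 0.00024839, e^(−t/τ₂) = 0.085959.
C₂ = 1.70·[1 − (7.3248·0.00024839 − 24.777·0.085959)/(-17.452)] = 1.70·0.87807 = 1.4927 g/L.

1.49 g/L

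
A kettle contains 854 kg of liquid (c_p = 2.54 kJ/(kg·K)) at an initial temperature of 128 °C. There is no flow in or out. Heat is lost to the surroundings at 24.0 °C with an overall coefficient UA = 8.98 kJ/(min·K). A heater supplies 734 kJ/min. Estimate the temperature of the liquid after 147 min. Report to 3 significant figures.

118 °C

Unsteady energy balance on the tank contents: M c_p dT/dt = −UA(T − T_amb) + Q̇.
dT/dt = (T_ss − T)/τ with T_ss = T_amb + Q̇/UA = 24.0 + 734/8.98 = 105.74 °C, τ = M c_p/UA = 854·2.54/8.98 = 241.55 min.
T approaches T_ss exponentially: T(t) = T_ss + (T₀ − T_ss) e^(−t/τ).
T(147) = 105.74 + (22.263)·0.54413 = 117.85 °C.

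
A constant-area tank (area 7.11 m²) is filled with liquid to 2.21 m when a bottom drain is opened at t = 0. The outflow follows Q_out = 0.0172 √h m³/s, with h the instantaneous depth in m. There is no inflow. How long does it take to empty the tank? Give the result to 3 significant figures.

A dh/dt = −Q_out = −0.0172 √h.
Separate and integrate: 2(√h − √h₀) = −(0.0172/A) t.
Tank is empty when √h = 0: t_empty = 2A√h₀/0.0172.
t_empty = 2·7.11·√2.21/0.0172 = 14.220·1.4866/0.0172 = 1229.0 s.

1230 s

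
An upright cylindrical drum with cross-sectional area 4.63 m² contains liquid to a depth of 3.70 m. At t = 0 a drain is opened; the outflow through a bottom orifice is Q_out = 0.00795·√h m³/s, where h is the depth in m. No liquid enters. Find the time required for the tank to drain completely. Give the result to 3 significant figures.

2240 s

With no inflow, A dh/dt = −0.00795 √h.
This is separable: 2 d(√h)/dt = −0.00795/A, so √h = √h₀ − (0.00795/(2A)) t.
Set h = 0: 2√h₀ = (0.00795/A) t_empty ⇒ t_empty = 2A√h₀/0.00795.
t_empty = 2·4.63·√3.70/0.00795 = 9.2600·1.9235/0.00795 = 2240.5 s.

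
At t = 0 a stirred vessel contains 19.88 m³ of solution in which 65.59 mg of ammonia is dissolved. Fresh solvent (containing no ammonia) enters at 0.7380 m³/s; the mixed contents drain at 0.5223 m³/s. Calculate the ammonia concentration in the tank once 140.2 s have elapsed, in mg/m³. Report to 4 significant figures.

0.1394 mg/m³

Total volume: dV/dt = Q_in − Q_out = 0.215700 m³/s, so V(t) = 19.88 + 0.215700 t and V(140.2) = 50.1211 m³.
Solute balance: dm/dt = 0 − Q_out C = −Q_out m/V(t).
Separate: dm/m = −Q_out dt/V(t) ⇒ ln(m/m₀) = −(Q_out/(Q_in−Q_out)) ln(V/V₀).
m = m₀ (V₀/V)^(Q_out/(Q_in−Q_out)) = 65.59 × (19.88/50.1211)^(2.42142) = 6.98851 mg.
C = m/V = 6.98851/50.1211 = 0.139432 mg/m³.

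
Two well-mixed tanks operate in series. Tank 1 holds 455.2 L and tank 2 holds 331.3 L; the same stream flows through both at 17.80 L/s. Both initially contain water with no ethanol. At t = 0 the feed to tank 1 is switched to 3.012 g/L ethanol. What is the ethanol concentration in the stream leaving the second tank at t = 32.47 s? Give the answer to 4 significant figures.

1.311 g/L

Species balance on tank i: dCᵢ/dt = (Cᵢ₋₁ − Cᵢ)/τᵢ with τᵢ = Vᵢ/Q.
τ₁ = 455.2/17.80 = 25.5730 s; τ₂ = 331.3/17.80 = 18.6124 s.
Solving the cascade with C₁(0)=C₂(0)=0 gives C₂(t) = C_in[1 − (τ₁ e^(−t/τ₁) − τ₂ e^(−t/τ₂))/(τ₁ − τ₂)].
At t = 32.47: e^(−t/τ₁) = 0.280917, e^(−t/τ₂) = 0.174725.
C₂ = 3.012·[1 − (25.5730·0.280917 − 18.6124·0.174725)/(6.96067)] = 3.012·0.435135 = 1.31063 g/L.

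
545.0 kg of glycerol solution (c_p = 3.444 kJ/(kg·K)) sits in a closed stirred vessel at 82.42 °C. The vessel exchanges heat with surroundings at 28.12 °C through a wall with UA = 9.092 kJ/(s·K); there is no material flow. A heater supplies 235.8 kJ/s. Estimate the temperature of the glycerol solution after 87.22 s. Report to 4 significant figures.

Lumped-capacitance energy balance: M c_p dT/dt = UA(T_amb − T) + Q̇.
dT/dt = (T_ss − T)/τ with T_ss = T_amb + Q̇/UA = 28.12 + 235.8/9.092 = 54.0549 °C, τ = M c_p/UA = 545.0·3.444/9.092 = 206.443 s.
T approaches T_ss exponentially: T(t) = T_ss + (T₀ − T_ss) e^(−t/τ).
T(87.22) = 54.0549 + (28.3651)·0.655413 = 72.6458 °C.

72.65 °C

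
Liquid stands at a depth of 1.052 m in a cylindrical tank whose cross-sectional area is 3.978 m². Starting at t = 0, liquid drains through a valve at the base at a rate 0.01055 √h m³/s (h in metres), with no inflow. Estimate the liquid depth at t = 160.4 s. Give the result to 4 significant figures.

0.6609 m

Mass balance (ρ constant): A dh/dt = −0.01055 √h.
∫ h^(−1/2) dh = −(0.01055/A) ∫ dt, giving 2√h = 2√h₀ − (0.01055/A) t.
√h = √1.052 − 0.01055·160.4/(2·3.978) = 1.02567 − 0.212697 = 0.812973.
h = 0.812973² = 0.660925 m.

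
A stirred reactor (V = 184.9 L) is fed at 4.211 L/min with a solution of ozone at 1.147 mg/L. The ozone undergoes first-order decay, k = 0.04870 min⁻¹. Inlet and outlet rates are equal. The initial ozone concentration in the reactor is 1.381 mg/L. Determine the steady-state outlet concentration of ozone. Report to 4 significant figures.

0.3655 mg/L

Accumulation = in − out − consumed: V dC/dt = Q C_in − Q C − k V C.
Steady state (dC/dt = 0): C_ss = Q C_in/(Q + kV) = C_in/(1 + kV/Q).
C_ss = 4.211·1.147/(4.211 + 0.04870·184.9) = 4.83002/13.2156 = 0.365478 mg/L.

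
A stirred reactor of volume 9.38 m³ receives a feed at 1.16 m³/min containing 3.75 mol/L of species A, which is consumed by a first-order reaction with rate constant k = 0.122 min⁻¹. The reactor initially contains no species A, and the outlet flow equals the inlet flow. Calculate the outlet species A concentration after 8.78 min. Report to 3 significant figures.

1.67 mol/L

Species balance: V dC/dt = Q C_in − Q C − k V C.
dC/dt = (Q/V) C_in − (Q/V + k) C; effective rate a = Q/V + k = 0.12367 + 0.122 = 0.24567 min⁻¹.
C_ss = Q C_in/(Q + kV) = 1.8877 mol/L; C(t) = C_ss + (C₀ − C_ss) e^(−a t).
C(8.78) = 1.8877 + (-1.8877)·e^(−0.24567·8.78) = 1.8877 + (-1.8877)·0.11568 = 1.6694 mol/L.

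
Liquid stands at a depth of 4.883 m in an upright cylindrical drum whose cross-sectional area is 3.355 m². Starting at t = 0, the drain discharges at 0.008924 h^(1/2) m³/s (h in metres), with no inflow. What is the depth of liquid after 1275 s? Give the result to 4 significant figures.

0.2643 m

With no inflow, A dh/dt = −0.008924 √h.
This is separable: 2 d(√h)/dt = −0.008924/A, so √h = √h₀ − (0.008924/(2A)) t.
√h = √4.883 − 0.008924·1275/(2·3.355) = 2.20975 − 1.69569 = 0.514058.
h = 0.514058² = 0.264256 m.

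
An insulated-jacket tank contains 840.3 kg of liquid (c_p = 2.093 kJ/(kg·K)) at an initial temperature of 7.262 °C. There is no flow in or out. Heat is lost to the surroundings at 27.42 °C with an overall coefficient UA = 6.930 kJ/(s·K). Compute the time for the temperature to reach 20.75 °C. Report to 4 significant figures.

M c_p dT/dt = −UA(T − T_amb).
τ = M c_p/UA = 253.788 s; T_ss = T_amb = 27.4200 °C.
T(t) = T_ss + (T₀ − T_ss)e^(−t/τ); set T = 20.75:
t = −τ ln[(T − T_ss)/(T₀ − T_ss)] = −253.788 · ln(0.330886) = 280.684 s.

280.7 s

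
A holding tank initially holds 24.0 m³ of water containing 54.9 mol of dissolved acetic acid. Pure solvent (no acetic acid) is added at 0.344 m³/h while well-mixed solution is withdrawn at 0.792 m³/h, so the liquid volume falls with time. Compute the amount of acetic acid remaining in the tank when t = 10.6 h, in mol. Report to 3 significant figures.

37.2 mol

Let m(t) be the amount of acetic acid. Volume: V(t) = V₀ + (Q_in − Q_out) t = 24.0 − 0.44800 t; V(10.6) = 19.251 m³.
Solute balance: dm/dt = 0 − Q_out C = −Q_out m/V(t).
Separate: dm/m = −Q_out dt/V(t) ⇒ ln(m/m₀) = −(Q_out/(Q_in−Q_out)) ln(V/V₀).
m = m₀ (V₀/V)^(Q_out/(Q_in−Q_out)) = 54.9 × (24.0/19.251)^(-1.7679) = 37.179 mol.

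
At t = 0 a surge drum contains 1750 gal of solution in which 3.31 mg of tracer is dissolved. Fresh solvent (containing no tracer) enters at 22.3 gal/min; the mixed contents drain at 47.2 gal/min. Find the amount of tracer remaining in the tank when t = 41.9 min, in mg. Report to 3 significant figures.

0.593 mg

Let m(t) be the amount of tracer. Volume: V(t) = V₀ + (Q_in − Q_out) t = 1750 − 24.900 t; V(41.9) = 706.69 gal.
No tracer enters, so dm/dt = −Q_out · (m/V).
Separate: dm/m = −Q_out dt/V(t) ⇒ ln(m/m₀) = −(Q_out/(Q_in−Q_out)) ln(V/V₀).
m = m₀ (V₀/V)^(Q_out/(Q_in−Q_out)) = 3.31 × (1750/706.69)^(-1.8956) = 0.59338 mg.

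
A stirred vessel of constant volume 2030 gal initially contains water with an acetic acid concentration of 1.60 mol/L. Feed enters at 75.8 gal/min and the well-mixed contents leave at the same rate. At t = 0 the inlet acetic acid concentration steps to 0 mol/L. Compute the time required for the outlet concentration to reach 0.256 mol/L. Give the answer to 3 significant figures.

Mass balance on the solute (V constant): V dC/dt = Q(C_in − C), so τ = V/Q = 26.781 min.
C(t) = C_in + (C₀ − C_in) e^(−t/τ). Set C = 0.256 and solve for t:
e^(−t/τ) = (C − C_in)/(C₀ − C_in) = (0.256 − 0)/(1.60 − 0) = 0.16000
t = −τ ln(…) = 26.781 × 1.8326 = 49.078 min.

49.1 min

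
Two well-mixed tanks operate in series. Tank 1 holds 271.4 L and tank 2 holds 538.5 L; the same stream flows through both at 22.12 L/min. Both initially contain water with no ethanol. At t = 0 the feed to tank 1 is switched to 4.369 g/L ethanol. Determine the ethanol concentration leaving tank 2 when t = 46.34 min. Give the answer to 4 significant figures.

Each tank obeys Vᵢ dCᵢ/dt = Q(Cᵢ₋₁ − Cᵢ), so τᵢ = Vᵢ/Q.
τ₁ = 271.4/22.12 = 12.2694 min; τ₂ = 538.5/22.12 = 24.3445 min.
Solving the cascade with C₁(0)=C₂(0)=0 gives C₂(t) = C_in[1 − (τ₁ e^(−t/τ₁) − τ₂ e^(−t/τ₂))/(τ₁ − τ₂)].
At t = 46.34: e^(−t/τ₁) = 0.0228944, e^(−t/τ₂) = 0.149044.
C₂ = 4.369·[1 − (12.2694·0.0228944 − 24.3445·0.149044)/(-12.0750)] = 4.369·0.722775 = 3.15780 g/L.

3.158 g/L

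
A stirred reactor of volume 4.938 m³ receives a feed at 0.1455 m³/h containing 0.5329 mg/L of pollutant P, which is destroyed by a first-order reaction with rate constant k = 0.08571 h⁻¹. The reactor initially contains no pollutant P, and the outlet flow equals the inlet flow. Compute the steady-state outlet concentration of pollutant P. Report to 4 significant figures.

Accumulation = in − out − consumed: V dC/dt = Q C_in − Q C − k V C.
Steady state (dC/dt = 0): C_ss = Q C_in/(Q + kV) = C_in/(1 + kV/Q).
C_ss = 0.1455·0.5329/(0.1455 + 0.08571·4.938) = 0.0775370/0.568736 = 0.136332 mg/L.

0.1363 mg/L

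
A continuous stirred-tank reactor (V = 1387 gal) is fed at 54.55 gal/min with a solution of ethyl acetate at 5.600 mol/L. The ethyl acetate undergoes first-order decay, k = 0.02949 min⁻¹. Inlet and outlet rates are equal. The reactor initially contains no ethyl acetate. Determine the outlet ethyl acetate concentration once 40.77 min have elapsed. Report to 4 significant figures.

Accumulation = in − out − consumed: V dC/dt = Q C_in − Q C − k V C.
dC/dt = (Q/V) C_in − (Q/V + k) C; effective rate a = Q/V + k = 0.0393295 + 0.02949 = 0.0688195 min⁻¹.
C_ss = Q C_in/(Q + kV) = 3.20033 mol/L; C(t) = C_ss + (C₀ − C_ss) e^(−a t).
C(40.77) = 3.20033 + (-3.20033)·e^(−0.0688195·40.77) = 3.20033 + (-3.20033)·0.0604602 = 3.00684 mol/L.

3.007 mol/L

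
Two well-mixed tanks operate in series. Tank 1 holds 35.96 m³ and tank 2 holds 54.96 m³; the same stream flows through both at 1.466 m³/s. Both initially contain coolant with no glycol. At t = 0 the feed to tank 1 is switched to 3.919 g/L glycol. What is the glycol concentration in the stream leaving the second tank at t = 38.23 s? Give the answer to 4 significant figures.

Time constants: τᵢ = Vᵢ/Q for each well-mixed tank.
τ₁ = 35.96/1.466 = 24.5293 s; τ₂ = 54.96/1.466 = 37.4898 s.
Solving the cascade with C₁(0)=C₂(0)=0 gives C₂(t) = C_in[1 − (τ₁ e^(−t/τ₁) − τ₂ e^(−t/τ₂))/(τ₁ − τ₂)].
At t = 38.23: e^(−t/τ₁) = 0.210443, e^(−t/τ₂) = 0.360687.
C₂ = 3.919·[1 − (24.5293·0.210443 − 37.4898·0.360687)/(-12.9604)] = 3.919·0.354956 = 1.39107 g/L.

1.391 g/L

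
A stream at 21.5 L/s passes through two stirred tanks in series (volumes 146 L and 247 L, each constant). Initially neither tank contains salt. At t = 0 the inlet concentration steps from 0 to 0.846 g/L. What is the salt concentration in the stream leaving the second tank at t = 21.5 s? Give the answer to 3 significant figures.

Each tank obeys Vᵢ dCᵢ/dt = Q(Cᵢ₋₁ − Cᵢ), so τᵢ = Vᵢ/Q.
τ₁ = 146/21.5 = 6.7907 s; τ₂ = 247/21.5 = 11.488 s.
Solving the cascade with C₁(0)=C₂(0)=0 gives C₂(t) = C_in[1 − (τ₁ e^(−t/τ₁) − τ₂ e^(−t/τ₂))/(τ₁ − τ₂)].
At t = 21.5: e^(−t/τ₁) = 0.042168, e^(−t/τ₂) = 0.15390.
C₂ = 0.846·[1 − (6.7907·0.042168 − 11.488·0.15390)/(-4.6977)] = 0.846·0.68459 = 0.57916 g/L.

0.579 g/L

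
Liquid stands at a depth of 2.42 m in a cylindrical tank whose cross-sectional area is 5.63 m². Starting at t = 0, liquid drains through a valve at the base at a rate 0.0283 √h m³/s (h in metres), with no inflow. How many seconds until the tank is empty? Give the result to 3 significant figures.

619 s

Mass balance (ρ constant): A dh/dt = −0.0283 √h.
∫ h^(−1/2) dh = −(0.0283/A) ∫ dt, giving 2√h = 2√h₀ − (0.0283/A) t.
Set h = 0: 2√h₀ = (0.0283/A) t_empty ⇒ t_empty = 2A√h₀/0.0283.
t_empty = 2·5.63·√2.42/0.0283 = 11.260·1.5556/0.0283 = 618.96 s.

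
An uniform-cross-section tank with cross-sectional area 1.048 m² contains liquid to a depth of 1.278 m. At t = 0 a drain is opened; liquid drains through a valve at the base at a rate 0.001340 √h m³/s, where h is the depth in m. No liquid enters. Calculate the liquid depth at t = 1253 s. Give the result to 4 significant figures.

0.1085 m

A dh/dt = −Q_out = −0.001340 √h.
Separate and integrate: 2(√h − √h₀) = −(0.001340/A) t.
√h = √1.278 − 0.001340·1253/(2·1.048) = 1.13049 − 0.801059 = 0.329427.
h = 0.329427² = 0.108522 m.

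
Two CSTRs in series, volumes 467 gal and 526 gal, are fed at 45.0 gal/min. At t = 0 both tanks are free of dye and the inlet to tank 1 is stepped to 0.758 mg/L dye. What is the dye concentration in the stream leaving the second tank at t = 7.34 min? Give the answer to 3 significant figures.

0.109 mg/L

Time constants: τᵢ = Vᵢ/Q for each well-mixed tank.
τ₁ = 467/45.0 = 10.378 min; τ₂ = 526/45.0 = 11.689 min.
Solving the cascade with C₁(0)=C₂(0)=0 gives C₂(t) = C_in[1 − (τ₁ e^(−t/τ₁) − τ₂ e^(−t/τ₂))/(τ₁ − τ₂)].
At t = 7.34: e^(−t/τ₁) = 0.49298, e^(−t/τ₂) = 0.53369.
C₂ = 0.758·[1 − (10.378·0.49298 − 11.689·0.53369)/(-1.3111)] = 0.758·0.14414 = 0.10925 mg/L.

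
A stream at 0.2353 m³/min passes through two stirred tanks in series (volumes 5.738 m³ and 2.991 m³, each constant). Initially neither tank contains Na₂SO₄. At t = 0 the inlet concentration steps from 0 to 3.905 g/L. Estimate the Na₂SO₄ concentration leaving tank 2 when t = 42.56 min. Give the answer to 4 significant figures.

2.630 g/L

Each tank obeys Vᵢ dCᵢ/dt = Q(Cᵢ₋₁ − Cᵢ), so τᵢ = Vᵢ/Q.
τ₁ = 5.738/0.2353 = 24.3859 min; τ₂ = 2.991/0.2353 = 12.7114 min.
Solving the cascade with C₁(0)=C₂(0)=0 gives C₂(t) = C_in[1 − (τ₁ e^(−t/τ₁) − τ₂ e^(−t/τ₂))/(τ₁ − τ₂)].
At t = 42.56: e^(−t/τ₁) = 0.174598, e^(−t/τ₂) = 0.0351487.
C₂ = 3.905·[1 − (24.3859·0.174598 − 12.7114·0.0351487)/(11.6745)] = 3.905·0.673567 = 2.63028 g/L.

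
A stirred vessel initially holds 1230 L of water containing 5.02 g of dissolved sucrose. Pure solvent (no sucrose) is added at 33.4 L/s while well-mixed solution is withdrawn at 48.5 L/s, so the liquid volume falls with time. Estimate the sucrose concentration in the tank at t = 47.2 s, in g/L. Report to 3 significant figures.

Let m(t) be the amount of sucrose. Volume: V(t) = V₀ + (Q_in − Q_out) t = 1230 − 15.100 t; V(47.2) = 517.28 L.
Species balance (pure solvent in): dm/dt = −Q_out · m/V(t).
Separate: dm/m = −Q_out dt/V(t) ⇒ ln(m/m₀) = −(Q_out/(Q_in−Q_out)) ln(V/V₀).
m = m₀ (V₀/V)^(Q_out/(Q_in−Q_out)) = 5.02 × (1230/517.28)^(-3.2119) = 0.31077 g.
C = m/V = 0.31077/517.28 = 0.00060079 g/L.

0.000601 g/L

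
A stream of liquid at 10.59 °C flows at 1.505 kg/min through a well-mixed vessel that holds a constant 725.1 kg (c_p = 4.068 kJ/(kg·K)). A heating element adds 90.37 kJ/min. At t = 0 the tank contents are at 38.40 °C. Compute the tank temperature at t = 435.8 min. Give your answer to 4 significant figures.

Unsteady energy balance on the tank contents: M c_p dT/dt = ṁ c_p (T_in − T) + 90.37.
Rearrange: dT/dt = (T_ss − T)/τ with τ = M/ṁ = 481.794 min and T_ss = T_in + Q̇/(ṁ c_p) = 25.3507 °C.
This is linear first-order; T(t) = T_ss + (T₀ − T_ss) e^(−t/τ).
T(435.8) = 25.3507 + (13.0493)·e^(−435.8/481.794) = 25.3507 + (13.0493)·0.404730 = 30.6321 °C.

30.63 °C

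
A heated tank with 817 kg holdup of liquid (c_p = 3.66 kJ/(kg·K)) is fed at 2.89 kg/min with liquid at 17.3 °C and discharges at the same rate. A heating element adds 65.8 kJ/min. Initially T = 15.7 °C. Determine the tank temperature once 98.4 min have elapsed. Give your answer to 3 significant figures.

18.0 °C

Unsteady energy balance on the tank contents: M c_p dT/dt = ṁ c_p (T_in − T) + 65.8.
Rearrange: dT/dt = (T_ss − T)/τ with τ = M/ṁ = 282.70 min and T_ss = T_in + Q̇/(ṁ c_p) = 23.521 °C.
This is linear first-order; T(t) = T_ss + (T₀ − T_ss) e^(−t/τ).
T(98.4) = 23.521 + (-7.8208)·e^(−98.4/282.70) = 23.521 + (-7.8208)·0.70605 = 17.999 °C.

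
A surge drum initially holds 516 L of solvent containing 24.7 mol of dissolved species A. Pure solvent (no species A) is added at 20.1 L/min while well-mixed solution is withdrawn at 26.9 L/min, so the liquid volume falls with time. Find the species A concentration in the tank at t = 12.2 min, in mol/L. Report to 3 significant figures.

0.0285 mol/L

Total volume: dV/dt = Q_in − Q_out = -6.8000 L/min, so V(t) = 516 − 6.8000 t and V(12.2) = 433.04 L.
Solute balance: dm/dt = 0 − Q_out C = −Q_out m/V(t).
Separate: dm/m = −Q_out dt/V(t) ⇒ ln(m/m₀) = −(Q_out/(Q_in−Q_out)) ln(V/V₀).
m = m₀ (V₀/V)^(Q_out/(Q_in−Q_out)) = 24.7 × (516/433.04)^(-3.9559) = 12.347 mol.
C = m/V = 12.347/433.04 = 0.028513 mol/L.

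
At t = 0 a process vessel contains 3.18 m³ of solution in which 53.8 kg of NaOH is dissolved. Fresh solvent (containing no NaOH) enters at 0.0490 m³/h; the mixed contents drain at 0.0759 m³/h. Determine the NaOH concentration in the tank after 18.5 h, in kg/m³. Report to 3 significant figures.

Total volume: dV/dt = Q_in − Q_out = -0.026900 m³/h, so V(t) = 3.18 − 0.026900 t and V(18.5) = 2.6824 m³.
Solute balance: dm/dt = 0 − Q_out C = −Q_out m/V(t).
Separate: dm/m = −Q_out dt/V(t) ⇒ ln(m/m₀) = −(Q_out/(Q_in−Q_out)) ln(V/V₀).
m = m₀ (V₀/V)^(Q_out/(Q_in−Q_out)) = 53.8 × (3.18/2.6824)^(-2.8216) = 33.284 kg.
C = m/V = 33.284/2.6824 = 12.409 kg/m³.

12.4 kg/m³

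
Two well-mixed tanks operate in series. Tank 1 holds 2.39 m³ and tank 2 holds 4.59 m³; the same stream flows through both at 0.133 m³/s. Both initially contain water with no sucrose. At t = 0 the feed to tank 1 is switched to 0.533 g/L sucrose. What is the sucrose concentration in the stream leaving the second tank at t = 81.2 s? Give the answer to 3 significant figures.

Time constants: τᵢ = Vᵢ/Q for each well-mixed tank.
τ₁ = 2.39/0.133 = 17.970 s; τ₂ = 4.59/0.133 = 34.511 s.
Solving the cascade with C₁(0)=C₂(0)=0 gives C₂(t) = C_in[1 − (τ₁ e^(−t/τ₁) − τ₂ e^(−t/τ₂))/(τ₁ − τ₂)].
At t = 81.2: e^(−t/τ₁) = 0.010904, e^(−t/τ₂) = 0.095097.
C₂ = 0.533·[1 − (17.970·0.010904 − 34.511·0.095097)/(-16.541)] = 0.533·0.81344 = 0.43356 g/L.

0.434 g/L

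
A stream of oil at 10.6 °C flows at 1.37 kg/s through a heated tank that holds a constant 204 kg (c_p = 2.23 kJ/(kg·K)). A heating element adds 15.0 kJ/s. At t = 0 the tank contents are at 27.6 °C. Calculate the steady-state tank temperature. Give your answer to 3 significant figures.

M c_p dT/dt = ṁ c_p (T_in − T) + Q̇.
At steady state dT/dt = 0 ⇒ T_ss = T_in + Q̇/(ṁ c_p) = 10.6 + 15.0/(1.37·2.23) = 15.510 °C.

15.5 °C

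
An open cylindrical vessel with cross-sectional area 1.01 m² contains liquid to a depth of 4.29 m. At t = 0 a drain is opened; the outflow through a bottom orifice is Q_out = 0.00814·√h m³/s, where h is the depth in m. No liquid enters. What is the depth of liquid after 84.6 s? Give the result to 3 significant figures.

A dh/dt = −Q_out = −0.00814 √h.
Separate and integrate: 2(√h − √h₀) = −(0.00814/A) t.
√h = √4.29 − 0.00814·84.6/(2·1.01) = 2.0712 − 0.34091 = 1.7303.
h = 1.7303² = 2.9940 m.

2.99 m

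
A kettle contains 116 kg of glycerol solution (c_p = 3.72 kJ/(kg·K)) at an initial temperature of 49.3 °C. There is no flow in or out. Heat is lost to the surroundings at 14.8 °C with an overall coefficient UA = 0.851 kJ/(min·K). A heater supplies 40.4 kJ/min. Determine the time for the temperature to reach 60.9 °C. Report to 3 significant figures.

1140 min

M c_p dT/dt = −UA(T − T_amb) + Q̇.
τ = M c_p/UA = 507.07 min; T_ss = T_amb + Q̇/UA = 14.8 + 40.4/0.851 = 62.274 °C.
T(t) = T_ss + (T₀ − T_ss)e^(−t/τ); set T = 60.9:
t = −τ ln[(T − T_ss)/(T₀ − T_ss)] = −507.07 · ln(0.10587) = 1138.6 min.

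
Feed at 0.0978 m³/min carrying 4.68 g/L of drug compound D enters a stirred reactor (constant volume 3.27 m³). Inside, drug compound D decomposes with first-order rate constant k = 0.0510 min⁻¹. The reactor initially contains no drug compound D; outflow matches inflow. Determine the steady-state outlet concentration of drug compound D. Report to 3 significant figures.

Species balance: V dC/dt = Q C_in − Q C − k V C.
Steady state (dC/dt = 0): C_ss = Q C_in/(Q + kV) = C_in/(1 + kV/Q).
C_ss = 0.0978·4.68/(0.0978 + 0.0510·3.27) = 0.45770/0.26457 = 1.7300 g/L.

1.73 g/L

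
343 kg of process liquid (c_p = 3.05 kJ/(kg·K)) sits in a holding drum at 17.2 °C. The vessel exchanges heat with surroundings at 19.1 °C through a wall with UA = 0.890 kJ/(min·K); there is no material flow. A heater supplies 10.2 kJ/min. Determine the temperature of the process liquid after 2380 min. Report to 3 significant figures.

Heat balance on the well-mixed liquid: M c_p dT/dt = −UA(T − T_amb) + Q̇.
dT/dt = (T_ss − T)/τ with T_ss = T_amb + Q̇/UA = 19.1 + 10.2/0.890 = 30.561 °C, τ = M c_p/UA = 343·3.05/0.890 = 1175.4 min.
Integrating: T(t) = T_ss + (T₀ − T_ss) e^(−t/τ).
T(2380) = 30.561 + (-13.361)·0.13203 = 28.797 °C.

28.8 °C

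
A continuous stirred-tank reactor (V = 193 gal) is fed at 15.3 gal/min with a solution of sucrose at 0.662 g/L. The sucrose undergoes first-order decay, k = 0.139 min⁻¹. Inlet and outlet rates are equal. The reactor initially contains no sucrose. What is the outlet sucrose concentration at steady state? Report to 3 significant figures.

Accumulation = in − out − consumed: V dC/dt = Q C_in − Q C − k V C.
Steady state (dC/dt = 0): C_ss = Q C_in/(Q + kV) = C_in/(1 + kV/Q).
C_ss = 15.3·0.662/(15.3 + 0.139·193) = 10.129/42.127 = 0.24043 g/L.

0.240 g/L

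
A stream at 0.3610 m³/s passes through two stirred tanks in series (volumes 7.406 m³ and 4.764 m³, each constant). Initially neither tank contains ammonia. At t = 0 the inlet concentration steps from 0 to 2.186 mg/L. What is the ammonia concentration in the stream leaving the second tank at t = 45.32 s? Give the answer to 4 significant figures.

Each tank obeys Vᵢ dCᵢ/dt = Q(Cᵢ₋₁ − Cᵢ), so τᵢ = Vᵢ/Q.
τ₁ = 7.406/0.3610 = 20.5152 s; τ₂ = 4.764/0.3610 = 13.1967 s.
Tank 1: C₁ = C_in(1 − e^(−t/τ₁)). Tank 2 (τ₁ ≠ τ₂): C₂ = C_in[1 − (τ₁ e^(−t/τ₁) − τ₂ e^(−t/τ₂))/(τ₁ − τ₂)].
At t = 45.32: e^(−t/τ₁) = 0.109801, e^(−t/τ₂) = 0.0322513.
C₂ = 2.186·[1 − (20.5152·0.109801 − 13.1967·0.0322513)/(7.31856)] = 2.186·0.750364 = 1.64030 mg/L.

1.640 mg/L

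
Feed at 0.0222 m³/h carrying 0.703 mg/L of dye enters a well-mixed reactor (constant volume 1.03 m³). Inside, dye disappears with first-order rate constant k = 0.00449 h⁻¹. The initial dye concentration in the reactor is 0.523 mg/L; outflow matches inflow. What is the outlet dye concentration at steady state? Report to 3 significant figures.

0.582 mg/L

V dC/dt = Q(C_in − C) − k V C.
Steady state (dC/dt = 0): C_ss = Q C_in/(Q + kV) = C_in/(1 + kV/Q).
C_ss = 0.0222·0.703/(0.0222 + 0.00449·1.03) = 0.015607/0.026825 = 0.58180 mg/L.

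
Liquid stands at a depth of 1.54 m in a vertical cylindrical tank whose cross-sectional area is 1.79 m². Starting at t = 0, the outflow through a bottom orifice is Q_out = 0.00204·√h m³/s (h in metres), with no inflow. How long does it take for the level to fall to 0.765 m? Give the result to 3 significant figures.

643 s

With no inflow, A dh/dt = −0.00204 √h.
∫ h^(−1/2) dh = −(0.00204/A) ∫ dt, giving 2√h = 2√h₀ − (0.00204/A) t.
t = 2A(√h₀ − √h)/0.00204 = 2·1.79·(√1.54 − √0.765)/0.00204
  = 3.5800 × (1.2410 − 0.87464) / 0.00204 = 642.86 s.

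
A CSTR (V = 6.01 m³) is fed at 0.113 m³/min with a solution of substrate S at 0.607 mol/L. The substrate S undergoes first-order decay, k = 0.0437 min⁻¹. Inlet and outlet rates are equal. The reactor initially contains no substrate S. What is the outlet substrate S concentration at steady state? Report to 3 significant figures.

Species balance: V dC/dt = Q C_in − Q C − k V C.
Steady state (dC/dt = 0): C_ss = Q C_in/(Q + kV) = C_in/(1 + kV/Q).
C_ss = 0.113·0.607/(0.113 + 0.0437·6.01) = 0.068591/0.37564 = 0.18260 mol/L.

0.183 mol/L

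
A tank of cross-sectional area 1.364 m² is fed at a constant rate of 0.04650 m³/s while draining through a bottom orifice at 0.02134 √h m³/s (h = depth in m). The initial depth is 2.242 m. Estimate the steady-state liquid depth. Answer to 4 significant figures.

Accumulation of liquid (constant cross-section A): A dh/dt = Q_in − 0.02134 √h. At steady state dh/dt = 0:
Q_in = 0.02134 √h_ss ⇒ √h_ss = 0.04650/0.02134 = 2.17901.
h_ss = 2.17901² = 4.74807 m. (Since h₀ = 2.242 m < h_ss, the level will rise toward this value.)

4.748 m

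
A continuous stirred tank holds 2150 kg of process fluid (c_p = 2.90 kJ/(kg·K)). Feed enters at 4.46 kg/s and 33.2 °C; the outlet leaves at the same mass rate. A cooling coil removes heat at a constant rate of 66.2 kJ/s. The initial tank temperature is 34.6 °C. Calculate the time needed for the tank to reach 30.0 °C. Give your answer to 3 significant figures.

M c_p dT/dt = ṁ c_p (T_in − T) − Q̇.
τ = M/ṁ = 482.06 s; T_ss = T_in − Q̇/(ṁ c_p) = 28.082 °C.
T(t) = T_ss + (T₀ − T_ss) e^(−t/τ). Set T = 30.0:
e^(−t/τ) = (30.0 − 28.082)/(34.6 − 28.082) = 0.29429
t = −482.06 · ln(0.29429) = 589.65 s.

590 s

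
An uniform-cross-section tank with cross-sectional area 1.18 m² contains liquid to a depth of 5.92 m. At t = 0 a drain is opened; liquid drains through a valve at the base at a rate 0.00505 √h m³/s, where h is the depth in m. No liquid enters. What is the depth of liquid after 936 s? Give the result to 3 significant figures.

0.185 m

Volume balance on the tank: A dh/dt = −0.00505 √h.
This is separable: 2 d(√h)/dt = −0.00505/A, so √h = √h₀ − (0.00505/(2A)) t.
√h = √5.92 − 0.00505·936/(2·1.18) = 2.4331 − 2.0029 = 0.43022.
h = 0.43022² = 0.18509 m.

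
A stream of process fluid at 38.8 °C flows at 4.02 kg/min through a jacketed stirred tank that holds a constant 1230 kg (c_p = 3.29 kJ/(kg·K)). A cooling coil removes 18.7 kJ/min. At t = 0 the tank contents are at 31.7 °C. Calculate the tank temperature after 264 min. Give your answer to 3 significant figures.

35.0 °C

M c_p dT/dt = ṁ c_p (T_in − T) − Q̇.
τ = M/ṁ = 305.97 min; T_ss = T_in − Q̇/(ṁ c_p) = 38.8 − 18.7/(4.02·3.29) = 37.386 °C.
This is linear first-order; T(t) = T_ss + (T₀ − T_ss) e^(−t/τ).
T(264) = 37.386 + (-5.6861)·e^(−264/305.97) = 37.386 + (-5.6861)·0.42197 = 34.987 °C.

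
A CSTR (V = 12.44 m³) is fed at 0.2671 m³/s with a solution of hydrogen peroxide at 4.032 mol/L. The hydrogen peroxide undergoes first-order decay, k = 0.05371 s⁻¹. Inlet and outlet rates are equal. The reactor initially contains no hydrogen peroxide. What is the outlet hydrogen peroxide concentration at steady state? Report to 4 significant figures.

1.152 mol/L

Accumulation = in − out − consumed: V dC/dt = Q C_in − Q C − k V C.
Steady state (dC/dt = 0): C_ss = Q C_in/(Q + kV) = C_in/(1 + kV/Q).
C_ss = 0.2671·4.032/(0.2671 + 0.05371·12.44) = 1.07695/0.935252 = 1.15150 mol/L.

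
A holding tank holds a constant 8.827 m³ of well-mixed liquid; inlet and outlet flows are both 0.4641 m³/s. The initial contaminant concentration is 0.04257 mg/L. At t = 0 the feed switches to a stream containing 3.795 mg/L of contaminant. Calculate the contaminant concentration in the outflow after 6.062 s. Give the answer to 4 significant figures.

Mass balance on the solute (V constant): V dC/dt = Q(C_in − C).
So dC/dt = (C_in − C)/τ with τ = V/Q = 8.827/0.4641 = 19.0196 s.
Solution: C(t) = C_in + (C₀ − C_in) e^(−t/τ).
C(6.062) = 3.795 + (0.04257 − 3.795)·e^(−6.062/19.0196) = 3.795 + (-3.75243)·0.727076 = 1.06670 mg/L.

1.067 mg/L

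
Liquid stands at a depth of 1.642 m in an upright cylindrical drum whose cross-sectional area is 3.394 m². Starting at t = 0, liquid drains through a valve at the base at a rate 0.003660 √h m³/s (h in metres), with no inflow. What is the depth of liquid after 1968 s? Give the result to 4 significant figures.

A dh/dt = −Q_out = −0.003660 √h.
Separate and integrate: 2(√h − √h₀) = −(0.003660/A) t.
√h = √1.642 − 0.003660·1968/(2·3.394) = 1.28141 − 1.06112 = 0.220286.
h = 0.220286² = 0.0485259 m.

0.04853 m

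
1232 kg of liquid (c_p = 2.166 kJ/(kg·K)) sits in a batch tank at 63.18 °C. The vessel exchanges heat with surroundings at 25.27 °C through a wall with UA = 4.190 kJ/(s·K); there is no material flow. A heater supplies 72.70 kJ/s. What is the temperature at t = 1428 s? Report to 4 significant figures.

44.80 °C

Lumped-capacitance energy balance: M c_p dT/dt = UA(T_amb − T) + Q̇.
dT/dt = (T_ss − T)/τ with T_ss = T_amb + Q̇/UA = 25.27 + 72.70/4.190 = 42.6208 °C, τ = M c_p/UA = 1232·2.166/4.190 = 636.876 s.
Integrating: T(t) = T_ss + (T₀ − T_ss) e^(−t/τ).
T(1428) = 42.6208 + (20.5592)·0.106225 = 44.8047 °C.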